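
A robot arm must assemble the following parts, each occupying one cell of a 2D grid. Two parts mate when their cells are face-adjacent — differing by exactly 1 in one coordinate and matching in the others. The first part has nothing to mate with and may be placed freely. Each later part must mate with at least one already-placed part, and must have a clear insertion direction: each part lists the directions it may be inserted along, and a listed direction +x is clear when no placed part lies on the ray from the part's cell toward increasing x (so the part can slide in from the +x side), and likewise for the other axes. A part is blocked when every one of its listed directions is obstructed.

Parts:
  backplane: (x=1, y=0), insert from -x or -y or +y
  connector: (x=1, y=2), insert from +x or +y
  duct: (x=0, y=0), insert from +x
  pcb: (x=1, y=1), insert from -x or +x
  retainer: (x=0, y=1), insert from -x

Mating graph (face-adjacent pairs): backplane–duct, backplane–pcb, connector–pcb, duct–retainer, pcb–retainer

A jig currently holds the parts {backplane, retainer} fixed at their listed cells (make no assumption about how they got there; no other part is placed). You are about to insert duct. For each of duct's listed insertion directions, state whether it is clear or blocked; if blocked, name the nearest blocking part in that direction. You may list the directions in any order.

+x: nearest on ray is backplane@(1, 0) ⇒ blocked

+x: blocked by backplane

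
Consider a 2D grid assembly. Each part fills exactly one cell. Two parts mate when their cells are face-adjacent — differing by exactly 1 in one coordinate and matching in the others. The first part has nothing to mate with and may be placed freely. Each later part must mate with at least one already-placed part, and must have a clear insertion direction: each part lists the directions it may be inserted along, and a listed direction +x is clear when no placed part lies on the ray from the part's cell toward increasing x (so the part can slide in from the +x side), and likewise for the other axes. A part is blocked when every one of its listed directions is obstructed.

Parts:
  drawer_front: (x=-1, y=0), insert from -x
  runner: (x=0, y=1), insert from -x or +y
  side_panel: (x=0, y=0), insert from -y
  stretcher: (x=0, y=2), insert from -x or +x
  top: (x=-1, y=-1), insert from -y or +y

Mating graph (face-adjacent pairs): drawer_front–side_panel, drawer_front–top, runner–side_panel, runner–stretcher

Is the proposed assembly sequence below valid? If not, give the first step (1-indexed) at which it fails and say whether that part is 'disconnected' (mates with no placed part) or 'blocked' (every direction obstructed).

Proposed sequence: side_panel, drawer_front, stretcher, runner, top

1. side_panel@(0, 0) [-y clear] — {side_panel}
2. drawer_front@(-1, 0) [-x clear] — {drawer_front, side_panel}
3. stretcher@(0, 2) — no placed neighbour ⇒ disconnected

Invalid at step 3 (disconnected)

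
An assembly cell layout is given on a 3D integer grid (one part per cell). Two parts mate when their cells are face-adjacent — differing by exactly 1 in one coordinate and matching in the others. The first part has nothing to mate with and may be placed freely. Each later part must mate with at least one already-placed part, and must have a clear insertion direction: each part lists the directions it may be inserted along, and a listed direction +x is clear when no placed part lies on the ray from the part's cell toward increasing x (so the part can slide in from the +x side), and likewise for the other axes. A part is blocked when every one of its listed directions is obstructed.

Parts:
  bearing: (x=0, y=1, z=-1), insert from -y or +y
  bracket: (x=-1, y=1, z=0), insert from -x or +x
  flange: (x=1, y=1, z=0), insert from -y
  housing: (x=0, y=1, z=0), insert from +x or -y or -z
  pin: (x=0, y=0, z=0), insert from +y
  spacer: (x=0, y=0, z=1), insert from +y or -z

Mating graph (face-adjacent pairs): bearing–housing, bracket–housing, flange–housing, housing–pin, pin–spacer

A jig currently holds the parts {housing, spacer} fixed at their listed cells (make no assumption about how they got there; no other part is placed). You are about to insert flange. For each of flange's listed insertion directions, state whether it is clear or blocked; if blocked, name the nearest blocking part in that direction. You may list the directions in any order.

-y: clear

-y: ray from flange(1, 1, 0) has no placed part ⇒ clear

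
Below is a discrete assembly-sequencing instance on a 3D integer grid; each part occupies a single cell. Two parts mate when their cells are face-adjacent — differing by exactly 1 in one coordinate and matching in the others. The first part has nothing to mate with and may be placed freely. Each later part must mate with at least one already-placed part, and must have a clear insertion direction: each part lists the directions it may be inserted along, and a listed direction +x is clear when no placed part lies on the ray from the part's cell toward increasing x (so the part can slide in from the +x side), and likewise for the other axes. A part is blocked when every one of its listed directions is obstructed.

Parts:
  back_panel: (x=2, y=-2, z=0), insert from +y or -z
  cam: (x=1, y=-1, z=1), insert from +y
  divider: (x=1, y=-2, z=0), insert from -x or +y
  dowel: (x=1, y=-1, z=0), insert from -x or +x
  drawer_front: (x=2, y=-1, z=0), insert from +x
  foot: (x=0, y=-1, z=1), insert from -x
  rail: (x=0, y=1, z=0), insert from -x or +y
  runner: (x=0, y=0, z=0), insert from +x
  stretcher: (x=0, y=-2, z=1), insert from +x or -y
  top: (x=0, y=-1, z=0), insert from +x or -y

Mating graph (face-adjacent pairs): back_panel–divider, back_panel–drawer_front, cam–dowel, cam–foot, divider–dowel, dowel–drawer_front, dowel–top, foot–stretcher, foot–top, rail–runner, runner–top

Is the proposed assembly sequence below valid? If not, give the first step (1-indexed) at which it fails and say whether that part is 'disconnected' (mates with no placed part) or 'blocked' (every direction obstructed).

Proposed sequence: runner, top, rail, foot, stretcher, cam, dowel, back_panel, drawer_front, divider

1. runner@(0, 0, 0) [+x clear] — {runner}
2. top@(0, -1, 0) [+x clear] — {runner, top}
3. rail@(0, 1, 0) [-x clear] — {rail, runner, top}
4. foot@(0, -1, 1) [-x clear] — {foot, rail, runner, top}
5. stretcher@(0, -2, 1) [+x clear] — {foot, rail, runner, stretcher, top}
6. cam@(1, -1, 1) [+y clear] — {cam, foot, rail, runner, stretcher, top}
7. dowel@(1, -1, 0) [+x clear] — {cam, dowel, foot, rail, runner, stretcher, top}
8. back_panel@(2, -2, 0) — no placed neighbour ⇒ disconnected

Invalid at step 8 (disconnected)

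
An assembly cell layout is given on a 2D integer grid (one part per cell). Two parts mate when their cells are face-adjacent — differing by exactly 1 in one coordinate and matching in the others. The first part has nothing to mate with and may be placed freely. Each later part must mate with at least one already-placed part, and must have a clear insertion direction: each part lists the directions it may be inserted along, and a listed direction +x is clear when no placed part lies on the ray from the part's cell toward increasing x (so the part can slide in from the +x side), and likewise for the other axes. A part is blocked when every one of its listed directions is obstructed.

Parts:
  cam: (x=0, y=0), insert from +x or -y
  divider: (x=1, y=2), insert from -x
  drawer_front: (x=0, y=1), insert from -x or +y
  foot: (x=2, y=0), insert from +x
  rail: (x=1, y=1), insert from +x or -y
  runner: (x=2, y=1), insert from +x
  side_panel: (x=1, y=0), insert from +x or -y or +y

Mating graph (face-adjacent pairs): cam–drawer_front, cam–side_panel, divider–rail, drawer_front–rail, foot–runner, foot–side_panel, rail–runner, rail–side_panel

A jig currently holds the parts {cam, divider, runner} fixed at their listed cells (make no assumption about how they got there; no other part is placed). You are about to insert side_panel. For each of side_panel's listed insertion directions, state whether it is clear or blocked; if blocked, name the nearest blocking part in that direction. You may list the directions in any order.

+x: clear; +y: blocked by divider; -y: clear

+x: ray from side_panel(1, 0) has no placed part ⇒ clear
-y: ray from side_panel(1, 0) has no placed part ⇒ clear
+y: nearest on ray is divider@(1, 2) ⇒ blocked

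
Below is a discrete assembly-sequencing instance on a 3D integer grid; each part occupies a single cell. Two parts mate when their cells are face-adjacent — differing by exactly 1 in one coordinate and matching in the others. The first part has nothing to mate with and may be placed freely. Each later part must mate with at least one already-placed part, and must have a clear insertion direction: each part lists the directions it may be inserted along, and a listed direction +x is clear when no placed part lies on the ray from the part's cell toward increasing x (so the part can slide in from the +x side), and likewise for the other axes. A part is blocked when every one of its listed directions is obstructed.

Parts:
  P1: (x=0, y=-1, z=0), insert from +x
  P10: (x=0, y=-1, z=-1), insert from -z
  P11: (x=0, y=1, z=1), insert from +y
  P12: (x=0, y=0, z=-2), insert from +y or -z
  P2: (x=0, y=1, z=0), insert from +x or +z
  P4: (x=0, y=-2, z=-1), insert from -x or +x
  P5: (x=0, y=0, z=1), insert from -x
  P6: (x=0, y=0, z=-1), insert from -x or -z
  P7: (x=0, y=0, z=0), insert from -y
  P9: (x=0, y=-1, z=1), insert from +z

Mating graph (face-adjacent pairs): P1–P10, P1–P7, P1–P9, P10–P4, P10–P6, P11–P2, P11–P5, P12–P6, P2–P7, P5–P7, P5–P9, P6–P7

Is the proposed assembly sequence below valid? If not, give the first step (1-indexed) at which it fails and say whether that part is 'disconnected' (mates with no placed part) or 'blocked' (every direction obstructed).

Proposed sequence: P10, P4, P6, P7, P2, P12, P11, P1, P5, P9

Valid

1. P10@(0, -1, -1) [-z clear] — {P10}
2. P4@(0, -2, -1) [-x clear] — {P10, P4}
3. P6@(0, 0, -1) [-x clear] — {P10, P4, P6}
4. P7@(0, 0, 0) [-y clear] — {P10, P4, P6, P7}
5. P2@(0, 1, 0) [+x clear] — {P10, P2, P4, P6, P7}
6. P12@(0, 0, -2) [+y clear] — {P10, P12, P2, P4, P6, P7}
7. P11@(0, 1, 1) [+y clear] — {P10, P11, P12, P2, P4, P6, P7}
8. P1@(0, -1, 0) [+x clear] — {P1, P10, P11, P12, P2, P4, P6, P7}
9. P5@(0, 0, 1) [-x clear] — {P1, P10, P11, P12, P2, P4, P5, P6, P7}
10. P9@(0, -1, 1) [+z clear] — {P1, P10, P11, P12, P2, P4, P5, P6, P7, P9}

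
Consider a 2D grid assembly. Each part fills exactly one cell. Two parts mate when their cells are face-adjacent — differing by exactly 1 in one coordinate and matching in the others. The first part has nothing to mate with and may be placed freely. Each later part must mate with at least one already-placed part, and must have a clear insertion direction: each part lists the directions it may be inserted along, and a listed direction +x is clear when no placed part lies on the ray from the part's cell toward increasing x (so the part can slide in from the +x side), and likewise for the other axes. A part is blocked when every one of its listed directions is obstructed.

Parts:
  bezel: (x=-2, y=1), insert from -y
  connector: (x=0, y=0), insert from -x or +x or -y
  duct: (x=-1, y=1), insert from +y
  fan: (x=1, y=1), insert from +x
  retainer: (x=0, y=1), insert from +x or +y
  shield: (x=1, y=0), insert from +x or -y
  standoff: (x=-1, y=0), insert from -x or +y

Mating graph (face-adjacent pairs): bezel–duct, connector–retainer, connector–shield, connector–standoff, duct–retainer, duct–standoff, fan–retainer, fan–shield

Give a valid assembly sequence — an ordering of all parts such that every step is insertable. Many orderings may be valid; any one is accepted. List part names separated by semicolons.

1. duct@(-1, 1) [+y clear] — {duct}
2. standoff@(-1, 0) [-x clear] — {duct, standoff}
3. retainer@(0, 1) [+x clear] — {duct, retainer, standoff}
4. fan@(1, 1) [+x clear] — {duct, fan, retainer, standoff}
5. shield@(1, 0) [+x clear] — {duct, fan, retainer, shield, standoff}
6. connector@(0, 0) [-y clear] — {connector, duct, fan, retainer, shield, standoff}
7. bezel@(-2, 1) [-y clear] — {bezel, connector, duct, fan, retainer, shield, standoff}

duct; standoff; retainer; fan; shield; connector; bezel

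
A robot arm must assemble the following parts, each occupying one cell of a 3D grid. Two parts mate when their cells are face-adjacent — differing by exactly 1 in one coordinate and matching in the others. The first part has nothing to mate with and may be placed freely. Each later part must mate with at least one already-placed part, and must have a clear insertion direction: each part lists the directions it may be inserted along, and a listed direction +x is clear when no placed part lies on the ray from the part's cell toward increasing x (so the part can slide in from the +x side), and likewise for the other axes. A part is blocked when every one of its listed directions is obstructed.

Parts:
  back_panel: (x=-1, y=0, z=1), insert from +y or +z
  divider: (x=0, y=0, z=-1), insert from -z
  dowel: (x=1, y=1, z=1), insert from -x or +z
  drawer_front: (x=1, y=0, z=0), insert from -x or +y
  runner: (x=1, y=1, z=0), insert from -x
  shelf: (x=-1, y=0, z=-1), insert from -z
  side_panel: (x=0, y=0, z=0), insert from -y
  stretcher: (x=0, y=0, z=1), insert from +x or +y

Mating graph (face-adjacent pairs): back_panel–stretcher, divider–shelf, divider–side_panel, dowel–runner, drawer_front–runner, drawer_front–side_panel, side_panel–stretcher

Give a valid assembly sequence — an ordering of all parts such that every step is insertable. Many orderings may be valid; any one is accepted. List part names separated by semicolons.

1. drawer_front@(1, 0, 0) [-x clear] — {drawer_front}
2. runner@(1, 1, 0) [-x clear] — {drawer_front, runner}
3. dowel@(1, 1, 1) [-x clear] — {dowel, drawer_front, runner}
4. side_panel@(0, 0, 0) [-y clear] — {dowel, drawer_front, runner, side_panel}
5. stretcher@(0, 0, 1) [+x clear] — {dowel, drawer_front, runner, side_panel, stretcher}
6. back_panel@(-1, 0, 1) [+y clear] — {back_panel, dowel, drawer_front, runner, side_panel, stretcher}
7. divider@(0, 0, -1) [-z clear] — {back_panel, divider, dowel, drawer_front, runner, side_panel, stretcher}
8. shelf@(-1, 0, -1) [-z clear] — {back_panel, divider, dowel, drawer_front, runner, shelf, side_panel, stretcher}

drawer_front; runner; dowel; side_panel; stretcher; back_panel; divider; shelf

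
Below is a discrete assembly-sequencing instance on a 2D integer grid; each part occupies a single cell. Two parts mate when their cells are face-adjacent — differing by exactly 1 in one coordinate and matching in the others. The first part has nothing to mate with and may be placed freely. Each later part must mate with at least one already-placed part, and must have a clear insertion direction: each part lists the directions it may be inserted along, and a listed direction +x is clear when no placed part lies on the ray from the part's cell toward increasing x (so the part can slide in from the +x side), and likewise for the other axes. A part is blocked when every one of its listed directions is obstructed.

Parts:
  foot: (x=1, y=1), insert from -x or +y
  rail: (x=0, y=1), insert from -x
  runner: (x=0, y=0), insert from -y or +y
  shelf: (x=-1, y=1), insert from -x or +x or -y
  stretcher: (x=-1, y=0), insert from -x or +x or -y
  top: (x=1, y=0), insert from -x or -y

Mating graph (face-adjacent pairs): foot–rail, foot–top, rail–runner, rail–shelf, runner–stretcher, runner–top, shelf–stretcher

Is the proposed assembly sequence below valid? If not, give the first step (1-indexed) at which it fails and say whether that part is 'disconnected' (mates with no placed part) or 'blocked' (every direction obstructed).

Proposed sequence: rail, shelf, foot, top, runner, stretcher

1. rail@(0, 1) [-x clear] — {rail}
2. shelf@(-1, 1) [-x clear] — {rail, shelf}
3. foot@(1, 1) [+y clear] — {foot, rail, shelf}
4. top@(1, 0) [-x clear] — {foot, rail, shelf, top}
5. runner@(0, 0) [-y clear] — {foot, rail, runner, shelf, top}
6. stretcher@(-1, 0) [-x clear] — {foot, rail, runner, shelf, stretcher, top}

Valid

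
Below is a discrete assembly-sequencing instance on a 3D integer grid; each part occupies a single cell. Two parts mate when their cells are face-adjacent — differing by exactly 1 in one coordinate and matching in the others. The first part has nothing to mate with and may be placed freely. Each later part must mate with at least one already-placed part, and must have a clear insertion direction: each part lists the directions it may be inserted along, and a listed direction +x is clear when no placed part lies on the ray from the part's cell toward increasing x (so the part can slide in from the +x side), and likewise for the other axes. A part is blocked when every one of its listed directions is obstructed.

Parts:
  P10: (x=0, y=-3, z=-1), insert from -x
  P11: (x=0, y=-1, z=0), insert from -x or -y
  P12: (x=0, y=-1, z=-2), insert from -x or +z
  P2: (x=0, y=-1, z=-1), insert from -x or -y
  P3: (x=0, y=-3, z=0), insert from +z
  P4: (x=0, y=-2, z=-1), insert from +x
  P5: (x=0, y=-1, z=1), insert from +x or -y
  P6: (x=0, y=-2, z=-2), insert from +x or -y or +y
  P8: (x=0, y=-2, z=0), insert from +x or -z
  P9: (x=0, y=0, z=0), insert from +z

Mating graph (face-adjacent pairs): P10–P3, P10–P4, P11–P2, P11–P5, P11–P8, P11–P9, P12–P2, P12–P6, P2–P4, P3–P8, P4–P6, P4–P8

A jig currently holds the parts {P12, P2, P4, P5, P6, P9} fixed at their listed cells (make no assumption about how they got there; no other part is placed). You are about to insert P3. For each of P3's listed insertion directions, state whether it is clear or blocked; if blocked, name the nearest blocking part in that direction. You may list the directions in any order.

+z: clear

+z: ray from P3(0, -3, 0) has no placed part ⇒ clear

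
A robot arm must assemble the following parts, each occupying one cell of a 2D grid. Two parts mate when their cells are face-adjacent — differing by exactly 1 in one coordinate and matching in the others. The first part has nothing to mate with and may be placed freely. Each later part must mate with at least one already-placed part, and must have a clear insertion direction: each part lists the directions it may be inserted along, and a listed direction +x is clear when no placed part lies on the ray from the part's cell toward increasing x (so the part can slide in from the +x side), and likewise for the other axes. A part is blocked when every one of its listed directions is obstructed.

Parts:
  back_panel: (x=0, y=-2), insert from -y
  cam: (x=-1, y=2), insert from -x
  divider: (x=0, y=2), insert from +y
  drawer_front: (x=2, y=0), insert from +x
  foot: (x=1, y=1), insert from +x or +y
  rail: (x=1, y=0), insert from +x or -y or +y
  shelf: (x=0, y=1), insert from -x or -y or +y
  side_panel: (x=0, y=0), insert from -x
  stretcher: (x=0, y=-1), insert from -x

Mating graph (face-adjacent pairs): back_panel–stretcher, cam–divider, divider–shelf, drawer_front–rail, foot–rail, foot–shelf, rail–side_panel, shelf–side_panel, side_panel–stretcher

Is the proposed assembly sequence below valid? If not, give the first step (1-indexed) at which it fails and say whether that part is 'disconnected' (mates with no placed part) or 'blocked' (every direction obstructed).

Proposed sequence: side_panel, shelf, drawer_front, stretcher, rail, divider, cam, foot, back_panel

1. side_panel@(0, 0) [-x clear] — {side_panel}
2. shelf@(0, 1) [-x clear] — {shelf, side_panel}
3. drawer_front@(2, 0) — no placed neighbour ⇒ disconnected

Invalid at step 3 (disconnected)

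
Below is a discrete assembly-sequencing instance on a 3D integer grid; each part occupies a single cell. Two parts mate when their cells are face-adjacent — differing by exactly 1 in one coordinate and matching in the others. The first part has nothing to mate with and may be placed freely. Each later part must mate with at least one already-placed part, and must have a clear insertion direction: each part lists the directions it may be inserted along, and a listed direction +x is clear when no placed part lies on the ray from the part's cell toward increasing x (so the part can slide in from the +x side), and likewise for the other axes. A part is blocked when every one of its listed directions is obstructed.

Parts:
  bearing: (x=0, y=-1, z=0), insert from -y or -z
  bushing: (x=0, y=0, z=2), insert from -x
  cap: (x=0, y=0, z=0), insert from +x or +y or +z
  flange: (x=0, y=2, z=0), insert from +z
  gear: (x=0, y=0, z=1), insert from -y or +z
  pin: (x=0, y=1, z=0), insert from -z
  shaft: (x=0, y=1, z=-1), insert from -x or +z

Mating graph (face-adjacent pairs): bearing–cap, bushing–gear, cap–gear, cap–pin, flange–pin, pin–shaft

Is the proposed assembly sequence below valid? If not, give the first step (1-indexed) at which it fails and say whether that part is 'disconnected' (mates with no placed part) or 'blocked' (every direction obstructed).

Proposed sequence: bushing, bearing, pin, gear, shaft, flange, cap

Invalid at step 2 (disconnected)

1. bushing@(0, 0, 2) [-x clear] — {bushing}
2. bearing@(0, -1, 0) — no placed neighbour ⇒ disconnected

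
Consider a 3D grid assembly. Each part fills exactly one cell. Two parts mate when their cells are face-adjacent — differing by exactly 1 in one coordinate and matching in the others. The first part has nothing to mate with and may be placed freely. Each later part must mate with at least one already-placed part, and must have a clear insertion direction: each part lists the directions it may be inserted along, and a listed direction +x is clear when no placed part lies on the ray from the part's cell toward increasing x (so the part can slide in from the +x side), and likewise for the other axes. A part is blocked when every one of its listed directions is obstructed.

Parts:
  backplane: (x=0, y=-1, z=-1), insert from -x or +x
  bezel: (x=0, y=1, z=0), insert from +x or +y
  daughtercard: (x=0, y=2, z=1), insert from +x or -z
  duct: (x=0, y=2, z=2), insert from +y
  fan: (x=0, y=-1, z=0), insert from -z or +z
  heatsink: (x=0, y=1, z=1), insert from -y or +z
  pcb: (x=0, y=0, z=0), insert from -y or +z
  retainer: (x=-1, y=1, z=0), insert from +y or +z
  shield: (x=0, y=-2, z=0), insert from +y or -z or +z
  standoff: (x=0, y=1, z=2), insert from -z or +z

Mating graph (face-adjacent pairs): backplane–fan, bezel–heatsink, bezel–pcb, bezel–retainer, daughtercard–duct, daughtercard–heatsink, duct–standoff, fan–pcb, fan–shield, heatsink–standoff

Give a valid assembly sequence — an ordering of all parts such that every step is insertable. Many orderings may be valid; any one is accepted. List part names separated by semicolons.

1. daughtercard@(0, 2, 1) [+x clear] — {daughtercard}
2. heatsink@(0, 1, 1) [-y clear] — {daughtercard, heatsink}
3. standoff@(0, 1, 2) [+z clear] — {daughtercard, heatsink, standoff}
4. bezel@(0, 1, 0) [+x clear] — {bezel, daughtercard, heatsink, standoff}
5. retainer@(-1, 1, 0) [+y clear] — {bezel, daughtercard, heatsink, retainer, standoff}
6. duct@(0, 2, 2) [+y clear] — {bezel, daughtercard, duct, heatsink, retainer, standoff}
7. pcb@(0, 0, 0) [-y clear] — {bezel, daughtercard, duct, heatsink, pcb, retainer, standoff}
8. fan@(0, -1, 0) [-z clear] — {bezel, daughtercard, duct, fan, heatsink, pcb, retainer, standoff}
9. shield@(0, -2, 0) [-z clear] — {bezel, daughtercard, duct, fan, heatsink, pcb, retainer, shield, standoff}
10. backplane@(0, -1, -1) [-x clear] — {backplane, bezel, daughtercard, duct, fan, heatsink, pcb, retainer, shield, standoff}

daughtercard; heatsink; standoff; bezel; retainer; duct; pcb; fan; shield; backplane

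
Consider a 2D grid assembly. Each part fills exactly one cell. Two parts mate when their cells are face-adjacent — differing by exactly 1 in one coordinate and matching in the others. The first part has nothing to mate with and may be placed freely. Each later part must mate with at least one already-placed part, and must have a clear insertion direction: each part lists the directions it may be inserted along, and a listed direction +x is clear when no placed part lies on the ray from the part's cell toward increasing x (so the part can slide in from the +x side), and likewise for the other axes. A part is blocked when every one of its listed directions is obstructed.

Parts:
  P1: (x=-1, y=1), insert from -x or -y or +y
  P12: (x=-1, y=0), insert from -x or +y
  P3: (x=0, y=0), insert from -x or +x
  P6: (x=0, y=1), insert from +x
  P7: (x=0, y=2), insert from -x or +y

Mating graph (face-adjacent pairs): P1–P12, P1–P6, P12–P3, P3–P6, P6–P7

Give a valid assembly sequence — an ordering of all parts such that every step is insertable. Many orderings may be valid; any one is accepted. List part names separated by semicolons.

1. P7@(0, 2) [-x clear] — {P7}
2. P6@(0, 1) [+x clear] — {P6, P7}
3. P3@(0, 0) [-x clear] — {P3, P6, P7}
4. P12@(-1, 0) [-x clear] — {P12, P3, P6, P7}
5. P1@(-1, 1) [-x clear] — {P1, P12, P3, P6, P7}

P7; P6; P3; P12; P1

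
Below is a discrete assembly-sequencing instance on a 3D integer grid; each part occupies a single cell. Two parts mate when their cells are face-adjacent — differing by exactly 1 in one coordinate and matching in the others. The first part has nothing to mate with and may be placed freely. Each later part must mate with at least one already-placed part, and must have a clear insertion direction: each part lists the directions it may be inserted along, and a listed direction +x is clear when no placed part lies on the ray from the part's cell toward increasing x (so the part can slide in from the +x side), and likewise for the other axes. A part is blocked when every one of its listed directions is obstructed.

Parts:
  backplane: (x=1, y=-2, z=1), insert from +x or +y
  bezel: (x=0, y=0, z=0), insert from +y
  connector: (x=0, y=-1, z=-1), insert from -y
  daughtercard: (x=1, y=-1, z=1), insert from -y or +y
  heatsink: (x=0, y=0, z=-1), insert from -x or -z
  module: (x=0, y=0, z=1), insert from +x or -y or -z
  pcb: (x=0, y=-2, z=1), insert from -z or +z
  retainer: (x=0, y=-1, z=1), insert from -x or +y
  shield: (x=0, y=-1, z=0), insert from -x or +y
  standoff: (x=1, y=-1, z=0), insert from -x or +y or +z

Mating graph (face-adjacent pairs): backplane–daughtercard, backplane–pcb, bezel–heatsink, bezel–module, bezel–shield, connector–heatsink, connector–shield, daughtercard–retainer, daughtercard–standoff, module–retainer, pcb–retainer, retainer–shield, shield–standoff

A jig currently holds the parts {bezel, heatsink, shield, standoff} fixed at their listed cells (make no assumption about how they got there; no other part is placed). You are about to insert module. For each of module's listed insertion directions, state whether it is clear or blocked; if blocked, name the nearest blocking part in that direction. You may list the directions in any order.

+x: ray from module(0, 0, 1) has no placed part ⇒ clear
-y: ray from module(0, 0, 1) has no placed part ⇒ clear
-z: nearest on ray is bezel@(0, 0, 0) ⇒ blocked

+x: clear; -y: clear; -z: blocked by bezel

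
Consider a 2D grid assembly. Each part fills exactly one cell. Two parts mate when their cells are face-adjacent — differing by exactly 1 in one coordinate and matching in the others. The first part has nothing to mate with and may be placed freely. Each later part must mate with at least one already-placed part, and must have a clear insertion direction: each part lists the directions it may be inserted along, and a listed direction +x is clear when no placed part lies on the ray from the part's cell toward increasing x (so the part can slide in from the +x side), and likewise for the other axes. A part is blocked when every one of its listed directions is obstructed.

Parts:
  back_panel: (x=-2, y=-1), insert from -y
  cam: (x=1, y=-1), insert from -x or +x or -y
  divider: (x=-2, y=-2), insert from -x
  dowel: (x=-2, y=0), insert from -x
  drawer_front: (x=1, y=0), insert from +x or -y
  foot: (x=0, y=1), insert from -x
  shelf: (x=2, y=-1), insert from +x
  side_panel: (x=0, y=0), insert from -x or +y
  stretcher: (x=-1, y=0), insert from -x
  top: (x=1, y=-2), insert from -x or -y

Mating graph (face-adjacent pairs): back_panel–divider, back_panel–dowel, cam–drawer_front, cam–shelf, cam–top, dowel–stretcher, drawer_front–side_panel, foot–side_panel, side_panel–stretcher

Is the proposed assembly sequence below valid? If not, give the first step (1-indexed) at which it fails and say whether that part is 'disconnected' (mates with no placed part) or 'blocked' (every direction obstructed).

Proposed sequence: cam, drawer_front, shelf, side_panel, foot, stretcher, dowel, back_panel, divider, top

1. cam@(1, -1) [-x clear] — {cam}
2. drawer_front@(1, 0) [+x clear] — {cam, drawer_front}
3. shelf@(2, -1) [+x clear] — {cam, drawer_front, shelf}
4. side_panel@(0, 0) [-x clear] — {cam, drawer_front, shelf, side_panel}
5. foot@(0, 1) [-x clear] — {cam, drawer_front, foot, shelf, side_panel}
6. stretcher@(-1, 0) [-x clear] — {cam, drawer_front, foot, shelf, side_panel, stretcher}
7. dowel@(-2, 0) [-x clear] — {cam, dowel, drawer_front, foot, shelf, side_panel, stretcher}
8. back_panel@(-2, -1) [-y clear] — {back_panel, cam, dowel, drawer_front, foot, shelf, side_panel, stretcher}
9. divider@(-2, -2) [-x clear] — {back_panel, cam, divider, dowel, drawer_front, foot, shelf, side_panel, stretcher}
10. top@(1, -2) [-y clear] — {back_panel, cam, divider, dowel, drawer_front, foot, shelf, side_panel, stretcher, top}

Valid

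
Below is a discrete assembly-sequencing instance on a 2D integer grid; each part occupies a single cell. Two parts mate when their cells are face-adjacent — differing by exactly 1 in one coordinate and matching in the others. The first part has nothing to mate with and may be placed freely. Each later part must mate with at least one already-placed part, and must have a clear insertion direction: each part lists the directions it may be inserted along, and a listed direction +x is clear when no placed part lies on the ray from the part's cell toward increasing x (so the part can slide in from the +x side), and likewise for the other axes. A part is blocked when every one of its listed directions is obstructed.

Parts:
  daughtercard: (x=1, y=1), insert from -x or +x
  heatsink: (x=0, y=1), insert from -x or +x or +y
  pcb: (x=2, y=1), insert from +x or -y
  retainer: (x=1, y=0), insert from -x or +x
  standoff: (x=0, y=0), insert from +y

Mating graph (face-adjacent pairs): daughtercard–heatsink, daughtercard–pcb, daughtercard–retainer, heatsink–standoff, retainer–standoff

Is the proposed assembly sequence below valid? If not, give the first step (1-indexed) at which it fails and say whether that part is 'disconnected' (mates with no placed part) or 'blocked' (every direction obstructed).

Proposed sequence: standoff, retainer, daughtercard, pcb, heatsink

Valid

1. standoff@(0, 0) [+y clear] — {standoff}
2. retainer@(1, 0) [+x clear] — {retainer, standoff}
3. daughtercard@(1, 1) [-x clear] — {daughtercard, retainer, standoff}
4. pcb@(2, 1) [+x clear] — {daughtercard, pcb, retainer, standoff}
5. heatsink@(0, 1) [-x clear] — {daughtercard, heatsink, pcb, retainer, standoff}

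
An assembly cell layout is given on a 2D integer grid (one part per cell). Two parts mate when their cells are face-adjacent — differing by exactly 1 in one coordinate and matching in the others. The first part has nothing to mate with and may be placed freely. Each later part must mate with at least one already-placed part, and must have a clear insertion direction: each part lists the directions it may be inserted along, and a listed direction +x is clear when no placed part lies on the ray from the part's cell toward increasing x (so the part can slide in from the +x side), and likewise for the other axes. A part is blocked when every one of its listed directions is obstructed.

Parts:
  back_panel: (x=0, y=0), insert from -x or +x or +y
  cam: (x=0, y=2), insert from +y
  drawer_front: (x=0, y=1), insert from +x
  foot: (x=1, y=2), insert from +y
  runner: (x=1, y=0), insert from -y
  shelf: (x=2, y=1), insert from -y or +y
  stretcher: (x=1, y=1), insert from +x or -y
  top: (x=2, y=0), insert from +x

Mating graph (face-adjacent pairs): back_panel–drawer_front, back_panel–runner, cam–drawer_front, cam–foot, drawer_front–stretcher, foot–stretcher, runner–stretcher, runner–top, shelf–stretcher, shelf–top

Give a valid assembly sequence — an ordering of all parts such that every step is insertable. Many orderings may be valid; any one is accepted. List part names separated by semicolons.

1. drawer_front@(0, 1) [+x clear] — {drawer_front}
2. stretcher@(1, 1) [+x clear] — {drawer_front, stretcher}
3. foot@(1, 2) [+y clear] — {drawer_front, foot, stretcher}
4. cam@(0, 2) [+y clear] — {cam, drawer_front, foot, stretcher}
5. back_panel@(0, 0) [-x clear] — {back_panel, cam, drawer_front, foot, stretcher}
6. runner@(1, 0) [-y clear] — {back_panel, cam, drawer_front, foot, runner, stretcher}
7. top@(2, 0) [+x clear] — {back_panel, cam, drawer_front, foot, runner, stretcher, top}
8. shelf@(2, 1) [+y clear] — {back_panel, cam, drawer_front, foot, runner, shelf, stretcher, top}

drawer_front; stretcher; foot; cam; back_panel; runner; top; shelf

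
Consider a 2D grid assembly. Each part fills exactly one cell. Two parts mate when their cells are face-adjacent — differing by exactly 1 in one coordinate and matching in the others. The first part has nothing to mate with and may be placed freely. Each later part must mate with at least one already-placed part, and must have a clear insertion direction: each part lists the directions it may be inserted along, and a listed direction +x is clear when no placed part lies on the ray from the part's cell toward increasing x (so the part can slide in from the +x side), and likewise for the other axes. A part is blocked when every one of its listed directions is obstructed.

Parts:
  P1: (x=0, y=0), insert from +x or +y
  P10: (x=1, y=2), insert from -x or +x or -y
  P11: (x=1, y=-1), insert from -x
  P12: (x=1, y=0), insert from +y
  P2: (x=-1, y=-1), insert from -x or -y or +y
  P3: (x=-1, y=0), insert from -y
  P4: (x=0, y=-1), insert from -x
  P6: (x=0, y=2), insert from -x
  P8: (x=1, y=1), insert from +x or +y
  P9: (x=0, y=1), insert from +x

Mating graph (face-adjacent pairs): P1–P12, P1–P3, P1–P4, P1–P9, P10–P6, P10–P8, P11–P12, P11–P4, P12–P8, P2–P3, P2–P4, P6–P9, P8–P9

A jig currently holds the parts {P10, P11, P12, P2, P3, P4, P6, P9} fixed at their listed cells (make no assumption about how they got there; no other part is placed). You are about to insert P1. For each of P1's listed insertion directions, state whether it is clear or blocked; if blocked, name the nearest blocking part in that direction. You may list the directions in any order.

+x: nearest on ray is P12@(1, 0) ⇒ blocked
+y: nearest on ray is P9@(0, 1) ⇒ blocked

+x: blocked by P12; +y: blocked by P9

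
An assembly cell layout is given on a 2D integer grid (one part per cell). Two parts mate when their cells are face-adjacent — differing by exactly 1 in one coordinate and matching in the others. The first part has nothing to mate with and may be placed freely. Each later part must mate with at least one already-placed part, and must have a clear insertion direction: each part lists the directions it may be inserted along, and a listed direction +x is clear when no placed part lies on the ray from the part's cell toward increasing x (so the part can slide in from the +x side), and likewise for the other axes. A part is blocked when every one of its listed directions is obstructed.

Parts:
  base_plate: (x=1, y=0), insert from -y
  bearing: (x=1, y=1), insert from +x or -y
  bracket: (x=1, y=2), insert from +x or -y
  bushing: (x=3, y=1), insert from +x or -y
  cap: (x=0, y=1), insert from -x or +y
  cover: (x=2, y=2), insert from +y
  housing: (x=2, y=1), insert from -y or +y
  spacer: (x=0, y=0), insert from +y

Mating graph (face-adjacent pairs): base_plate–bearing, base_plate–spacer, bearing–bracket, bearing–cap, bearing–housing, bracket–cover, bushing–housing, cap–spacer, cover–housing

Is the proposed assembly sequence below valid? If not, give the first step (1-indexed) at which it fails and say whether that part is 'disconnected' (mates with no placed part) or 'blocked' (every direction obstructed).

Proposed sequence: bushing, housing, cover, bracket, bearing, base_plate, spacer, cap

Valid

1. bushing@(3, 1) [+x clear] — {bushing}
2. housing@(2, 1) [-y clear] — {bushing, housing}
3. cover@(2, 2) [+y clear] — {bushing, cover, housing}
4. bracket@(1, 2) [-y clear] — {bracket, bushing, cover, housing}
5. bearing@(1, 1) [-y clear] — {bearing, bracket, bushing, cover, housing}
6. base_plate@(1, 0) [-y clear] — {base_plate, bearing, bracket, bushing, cover, housing}
7. spacer@(0, 0) [+y clear] — {base_plate, bearing, bracket, bushing, cover, housing, spacer}
8. cap@(0, 1) [-x clear] — {base_plate, bearing, bracket, bushing, cap, cover, housing, spacer}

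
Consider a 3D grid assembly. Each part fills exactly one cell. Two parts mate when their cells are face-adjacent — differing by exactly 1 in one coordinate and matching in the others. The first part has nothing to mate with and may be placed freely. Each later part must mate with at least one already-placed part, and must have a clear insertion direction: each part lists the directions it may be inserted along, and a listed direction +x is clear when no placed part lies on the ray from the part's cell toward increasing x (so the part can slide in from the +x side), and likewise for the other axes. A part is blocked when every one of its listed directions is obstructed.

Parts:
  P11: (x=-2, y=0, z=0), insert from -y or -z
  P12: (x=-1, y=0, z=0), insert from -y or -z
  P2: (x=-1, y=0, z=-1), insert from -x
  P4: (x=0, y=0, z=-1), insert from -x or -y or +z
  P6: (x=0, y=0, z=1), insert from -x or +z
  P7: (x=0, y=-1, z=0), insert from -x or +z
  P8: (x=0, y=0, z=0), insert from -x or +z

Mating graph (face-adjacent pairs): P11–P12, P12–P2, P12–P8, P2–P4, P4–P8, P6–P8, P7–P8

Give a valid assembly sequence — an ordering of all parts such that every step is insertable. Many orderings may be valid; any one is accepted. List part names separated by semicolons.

1. P6@(0, 0, 1) [-x clear] — {P6}
2. P8@(0, 0, 0) [-x clear] — {P6, P8}
3. P4@(0, 0, -1) [-x clear] — {P4, P6, P8}
4. P7@(0, -1, 0) [-x clear] — {P4, P6, P7, P8}
5. P2@(-1, 0, -1) [-x clear] — {P2, P4, P6, P7, P8}
6. P12@(-1, 0, 0) [-y clear] — {P12, P2, P4, P6, P7, P8}
7. P11@(-2, 0, 0) [-y clear] — {P11, P12, P2, P4, P6, P7, P8}

P6; P8; P4; P7; P2; P12; P11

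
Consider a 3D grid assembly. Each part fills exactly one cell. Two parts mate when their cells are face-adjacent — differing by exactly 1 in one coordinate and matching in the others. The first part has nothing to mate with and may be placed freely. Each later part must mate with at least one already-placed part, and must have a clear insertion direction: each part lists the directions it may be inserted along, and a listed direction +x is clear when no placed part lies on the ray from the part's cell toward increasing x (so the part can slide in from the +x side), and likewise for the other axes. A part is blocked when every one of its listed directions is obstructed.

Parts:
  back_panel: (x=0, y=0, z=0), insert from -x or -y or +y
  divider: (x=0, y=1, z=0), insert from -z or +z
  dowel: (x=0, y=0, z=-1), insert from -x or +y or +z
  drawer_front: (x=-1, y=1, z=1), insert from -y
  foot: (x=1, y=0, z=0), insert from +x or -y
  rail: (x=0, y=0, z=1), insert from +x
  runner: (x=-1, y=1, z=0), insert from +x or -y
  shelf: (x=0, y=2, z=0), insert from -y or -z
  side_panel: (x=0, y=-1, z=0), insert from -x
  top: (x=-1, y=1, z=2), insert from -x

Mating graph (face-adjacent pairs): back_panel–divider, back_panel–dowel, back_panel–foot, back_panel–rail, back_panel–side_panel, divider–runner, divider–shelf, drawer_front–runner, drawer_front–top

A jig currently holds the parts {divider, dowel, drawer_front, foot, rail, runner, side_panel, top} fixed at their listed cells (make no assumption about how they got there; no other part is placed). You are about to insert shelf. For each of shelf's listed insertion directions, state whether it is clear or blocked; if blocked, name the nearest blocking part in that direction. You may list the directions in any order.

-y: nearest on ray is divider@(0, 1, 0) ⇒ blocked
-z: ray from shelf(0, 2, 0) has no placed part ⇒ clear

-y: blocked by divider; -z: clear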